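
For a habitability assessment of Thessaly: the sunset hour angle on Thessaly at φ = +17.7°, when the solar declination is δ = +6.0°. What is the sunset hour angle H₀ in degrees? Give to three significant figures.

cos H₀ = −tan φ · tan δ = −tan(+17.7°) × tan(+6.000°) = -0.0335, so H₀ = 1.6043 rad = 91.92°.

H₀ = 91.9°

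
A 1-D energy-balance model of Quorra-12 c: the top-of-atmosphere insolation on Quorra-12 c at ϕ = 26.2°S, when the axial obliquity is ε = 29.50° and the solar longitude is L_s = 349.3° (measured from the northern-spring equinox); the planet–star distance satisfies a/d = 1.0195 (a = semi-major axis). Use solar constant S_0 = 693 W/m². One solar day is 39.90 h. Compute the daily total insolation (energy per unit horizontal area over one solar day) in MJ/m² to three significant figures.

Solar declination: sin δ = sin ε · sin L_s = sin 29.50° × sin 349.3° = -0.09143, so δ = -5.246°.
cos h₀ = −tan(-26.2°) tan(-5.246°) = -0.0452, h₀ = 1.6160 rad.
Bracket: h₀ sin ϕ sin δ + cos ϕ cos δ sin h₀ = 1.6160×-0.44151×-0.09143 + 0.89726×0.99581×0.99898 = 0.065233 + 0.892589 = 0.957822.
Inverse-square distance factor (a/d)² = 1.0195² = 1.039380.
Q̄ = (S_0/π) × 1.039380 × [bracket] = (693/π) × 1.039380 × 0.957822 = 219.61 W/m².
Daily total = Q̄ × 39.90 h × 3600 s/h = 219.61 × 39.90 × 3600 / 10⁶ = 31.54 MJ/m².

31.5 MJ/m²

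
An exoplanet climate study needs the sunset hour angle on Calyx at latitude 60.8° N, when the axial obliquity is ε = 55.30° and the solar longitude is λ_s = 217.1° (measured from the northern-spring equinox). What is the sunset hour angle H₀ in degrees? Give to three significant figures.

Solar declination: sin δ = sin ε · sin λ_s = sin 55.30° × sin 217.1° = -0.49592, so δ = -29.731°.
cos H₀ = −tan φ · tan δ = 1.0219 ≥ 1, so the host star never rises (polar night) and H₀ = 0.

H₀ = 0.00°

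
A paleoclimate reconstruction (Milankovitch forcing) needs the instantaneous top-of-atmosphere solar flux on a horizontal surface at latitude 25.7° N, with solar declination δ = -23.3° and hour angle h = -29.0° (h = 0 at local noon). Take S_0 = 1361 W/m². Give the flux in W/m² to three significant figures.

752 W/m²

cos θ_z = sin ϕ sin δ + cos ϕ cos δ cos h = -0.171532 + 0.723827 = 0.552295.
Flux = S_0 · cos θ_z = 1361 × 0.552295 = 751.7 W/m².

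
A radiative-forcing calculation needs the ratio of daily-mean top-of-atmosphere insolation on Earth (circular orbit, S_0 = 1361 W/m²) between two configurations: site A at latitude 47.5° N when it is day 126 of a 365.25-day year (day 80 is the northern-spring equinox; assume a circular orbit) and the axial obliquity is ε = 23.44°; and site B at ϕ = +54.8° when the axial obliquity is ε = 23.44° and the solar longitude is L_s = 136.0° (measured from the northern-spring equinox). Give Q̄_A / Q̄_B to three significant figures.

Q̄_A / Q̄_B ≈ 1.06

— Configuration A (ϕ=+47.5°):
Solar longitude: L_s = 360° × (126 − 80)/365.25 = 45.339°.
sin δ = sin 23.44° × sin 45.339° = 0.28294, so δ = +16.436°.
cos h₀ = −tan(+47.5°) tan(+16.436°) = -0.3219, h₀ = 1.8986 rad.
Bracket: h₀ sin ϕ sin δ + cos ϕ cos δ sin h₀ = 1.8986×0.73728×0.28294 + 0.67559×0.95914×0.94676 = 0.396059 + 0.613487 = 1.009546.
Q̄ = (S_0/π) × [bracket] = (1361/π) × 1.009546 = 437.36 W/m².
— Configuration B (ϕ=+54.8°):
Solar declination: sin δ = sin ε · sin L_s = sin 23.44° × sin 136.0° = 0.27633, so δ = +16.041°.
cos h₀ = −tan(+54.8°) tan(+16.041°) = -0.4076, h₀ = 1.9906 rad.
Bracket: h₀ sin ϕ sin δ + cos ϕ cos δ sin h₀ = 1.9906×0.81714×0.27633 + 0.57643×0.96106×0.91317 = 0.449478 + 0.505881 = 0.955359.
Q̄ = (S_0/π) × [bracket] = (1361/π) × 0.955359 = 413.88 W/m².
Ratio Q̄_A / Q̄_B = 437.36 / 413.88 = 1.057.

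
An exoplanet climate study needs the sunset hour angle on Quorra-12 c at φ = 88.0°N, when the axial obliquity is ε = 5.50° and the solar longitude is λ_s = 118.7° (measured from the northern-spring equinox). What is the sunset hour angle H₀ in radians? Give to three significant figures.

H₀ = 3.14 rad

Solar declination: sin δ = sin ε · sin λ_s = sin 5.50° × sin 118.7° = 0.08407, so δ = +4.823°.
Sunrise equation: cos H₀ = −tan φ · tan δ = -2.4160 ≤ −1, so the host star never sets (polar day) and H₀ = π.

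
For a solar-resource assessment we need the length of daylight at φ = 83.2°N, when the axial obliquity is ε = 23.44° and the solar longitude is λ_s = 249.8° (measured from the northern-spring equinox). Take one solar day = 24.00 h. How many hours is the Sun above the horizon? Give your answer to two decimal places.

Solar declination: sin δ = sin ε · sin λ_s = sin 23.44° × sin 249.8° = -0.37332, so δ = -21.921°.
cos H₀ = −tan φ · tan δ = 3.3748 ≥ 1, so the Sun never rises (polar night) and H₀ = 0.
Daylight = 2H₀/(2π) × 24.00 h = (0.0000/π) × 24.00 = 0.00 h.

0.00 h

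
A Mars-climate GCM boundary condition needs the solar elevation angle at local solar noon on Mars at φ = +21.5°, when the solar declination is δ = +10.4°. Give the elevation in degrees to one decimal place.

78.9°

At local noon the hour angle is zero, so the zenith angle equals |φ − δ| = |+21.5° − (+10.400°)| = 11.100°.
Elevation = 90° − 11.100° = 78.9°.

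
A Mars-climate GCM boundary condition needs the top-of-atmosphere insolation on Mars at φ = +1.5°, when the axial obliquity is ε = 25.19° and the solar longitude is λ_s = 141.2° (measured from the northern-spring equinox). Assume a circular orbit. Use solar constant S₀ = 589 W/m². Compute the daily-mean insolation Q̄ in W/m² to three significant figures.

Solar declination: sin δ = sin ε · sin λ_s = sin 25.19° × sin 141.2° = 0.26670, so δ = +15.468°.
cos H₀ = −tan(+1.5°) tan(+15.468°) = -0.0072, H₀ = 1.5780 rad.
Bracket: H₀ sin φ sin δ + cos φ cos δ sin H₀ = 1.5780×0.02618×0.26670 + 0.99966×0.96378×0.99997 = 0.011018 + 0.963423 = 0.974441.
Q̄ = (S₀/π) × [bracket] = (589/π) × 0.974441 = 182.7 W/m².

Q̄ ≈ 183 W/m²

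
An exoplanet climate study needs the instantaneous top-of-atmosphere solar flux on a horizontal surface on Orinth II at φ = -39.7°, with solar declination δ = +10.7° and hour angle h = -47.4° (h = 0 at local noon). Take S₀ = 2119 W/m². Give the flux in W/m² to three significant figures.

cos θ_z = sin φ sin δ + cos φ cos δ cos h = -0.118598 + 0.511733 = 0.393135.
Flux = S₀ · cos θ_z = 2119 × 0.393135 = 833.1 W/m².

833 W/m²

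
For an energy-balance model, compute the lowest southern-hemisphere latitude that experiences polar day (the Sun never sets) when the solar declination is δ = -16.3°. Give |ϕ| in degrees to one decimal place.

|ϕ| = 73.7°

Polar day requires cos h₀ = −tan ϕ tan δ ≤ −1, i.e. tan ϕ tan δ ≥ 1.
The boundary is |tan ϕ| · |tan δ| = 1, so |ϕ| = 90° − |δ| = 90° − 16.3° = 73.7° in the southern hemisphere.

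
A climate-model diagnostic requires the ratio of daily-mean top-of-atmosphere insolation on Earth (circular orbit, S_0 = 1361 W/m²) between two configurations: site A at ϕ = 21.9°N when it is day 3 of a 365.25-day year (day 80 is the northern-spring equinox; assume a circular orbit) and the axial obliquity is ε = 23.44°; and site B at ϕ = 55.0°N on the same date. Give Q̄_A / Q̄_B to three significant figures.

— Configuration A (ϕ=+21.9°):
Solar longitude: L_s = 360° × (3 − 80)/365.25 = -75.893°, i.e. -75.893° + 360° = 284.107°.
sin δ = sin 23.44° × sin 284.107° = -0.38579, so δ = -22.693°.
cos h₀ = −tan(+21.9°) tan(-22.693°) = 0.1681, h₀ = 1.4019 rad.
Bracket: h₀ sin ϕ sin δ + cos ϕ cos δ sin h₀ = 1.4019×0.37299×-0.38579 + 0.92784×0.92259×0.98577 = -0.201728 + 0.843835 = 0.642107.
Q̄ = (S_0/π) × [bracket] = (1361/π) × 0.642107 = 278.17 W/m².
— Configuration B (ϕ=+55.0°):
cos h₀ = −tan(+55.0°) tan(-22.693°) = 0.5972, h₀ = 0.9308 rad.
Bracket: h₀ sin ϕ sin δ + cos ϕ cos δ sin h₀ = 0.9308×0.81915×-0.38579 + 0.57358×0.92259×0.80209 = -0.294151 + 0.424449 = 0.130298.
Q̄ = (S_0/π) × [bracket] = (1361/π) × 0.130298 = 56.448 W/m².
Ratio Q̄_A / Q̄_B = 278.17 / 56.448 = 4.928.

Q̄_A / Q̄_B ≈ 4.93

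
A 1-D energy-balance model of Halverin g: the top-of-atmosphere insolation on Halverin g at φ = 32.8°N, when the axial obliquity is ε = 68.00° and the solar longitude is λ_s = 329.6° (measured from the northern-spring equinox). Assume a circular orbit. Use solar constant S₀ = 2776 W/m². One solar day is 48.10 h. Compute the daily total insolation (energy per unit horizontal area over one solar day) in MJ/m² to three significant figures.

Solar declination: sin δ = sin ε · sin λ_s = sin 68.00° × sin 329.6° = -0.46919, so δ = -27.981°.
cos H₀ = −tan(+32.8°) tan(-27.981°) = 0.3424, H₀ = 1.2213 rad.
Bracket: H₀ sin φ sin δ + cos φ cos δ sin H₀ = 1.2213×0.54171×-0.46919 + 0.84057×0.88310×0.93956 = -0.310412 + 0.697442 = 0.387030.
Q̄ = (S₀/π) × [bracket] = (2776/π) × 0.387030 = 341.99 W/m².
Daily total = Q̄ × 48.10 h × 3600 s/h = 341.99 × 48.10 × 3600 / 10⁶ = 59.22 MJ/m².

59.2 MJ/m²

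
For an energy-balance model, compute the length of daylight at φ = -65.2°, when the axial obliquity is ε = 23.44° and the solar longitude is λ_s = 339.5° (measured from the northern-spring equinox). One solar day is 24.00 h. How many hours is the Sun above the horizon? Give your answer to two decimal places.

14.36 h

Solar declination: sin δ = sin ε · sin λ_s = sin 23.44° × sin 339.5° = -0.13931, so δ = -8.008°.
cos H₀ = −tan φ · tan δ = −tan(-65.2°) × tan(-8.008°) = -0.3045, so H₀ = 1.8802 rad = 107.73°.
Daylight = 2H₀/(2π) × 24.00 h = (1.8802/π) × 24.00 = 14.36 h.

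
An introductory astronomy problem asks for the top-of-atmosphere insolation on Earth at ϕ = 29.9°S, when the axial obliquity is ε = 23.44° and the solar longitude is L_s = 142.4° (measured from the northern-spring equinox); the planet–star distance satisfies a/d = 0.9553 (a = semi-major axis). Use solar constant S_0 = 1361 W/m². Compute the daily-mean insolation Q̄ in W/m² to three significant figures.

Solar declination: sin δ = sin ε · sin L_s = sin 23.44° × sin 142.4° = 0.24271, so δ = +14.046°.
cos h₀ = −tan(-29.9°) tan(+14.046°) = 0.1439, h₀ = 1.4264 rad.
Bracket: h₀ sin ϕ sin δ + cos ϕ cos δ sin h₀ = 1.4264×-0.49849×0.24271 + 0.86690×0.97010×0.98960 = -0.172578 + 0.832234 = 0.659656.
Inverse-square distance factor (a/d)² = 0.9553² = 0.912598.
Q̄ = (S_0/π) × 0.912598 × [bracket] = (1361/π) × 0.912598 × 0.659656 = 260.8 W/m².

Q̄ ≈ 261 W/m²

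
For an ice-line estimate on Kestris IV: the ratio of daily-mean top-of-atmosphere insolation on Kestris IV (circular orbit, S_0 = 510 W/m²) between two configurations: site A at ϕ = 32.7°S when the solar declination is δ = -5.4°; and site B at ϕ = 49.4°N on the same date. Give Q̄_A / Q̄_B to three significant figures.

— Configuration A (ϕ=-32.7°):
cos h₀ = −tan(-32.7°) tan(-5.400°) = -0.0607, h₀ = 1.6315 rad.
Bracket: h₀ sin ϕ sin δ + cos ϕ cos δ sin h₀ = 1.6315×-0.54024×-0.09411 + 0.84151×0.99556×0.99816 = 0.082949 + 0.836232 = 0.919181.
Q̄ = (S_0/π) × [bracket] = (510/π) × 0.919181 = 149.22 W/m².
— Configuration B (ϕ=+49.4°):
cos h₀ = −tan(+49.4°) tan(-5.400°) = 0.1103, h₀ = 1.4603 rad.
Bracket: h₀ sin ϕ sin δ + cos ϕ cos δ sin h₀ = 1.4603×0.75927×-0.09411 + 0.65077×0.99556×0.99390 = -0.104346 + 0.643929 = 0.539583.
Q̄ = (S_0/π) × [bracket] = (510/π) × 0.539583 = 87.595 W/m².
Ratio Q̄_A / Q̄_B = 149.22 / 87.595 = 1.704.

Q̄_A / Q̄_B ≈ 1.70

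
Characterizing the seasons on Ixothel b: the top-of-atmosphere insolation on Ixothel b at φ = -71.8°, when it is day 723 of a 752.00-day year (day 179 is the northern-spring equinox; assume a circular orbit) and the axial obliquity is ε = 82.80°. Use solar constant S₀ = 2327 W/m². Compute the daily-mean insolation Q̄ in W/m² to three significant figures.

Solar longitude: λ_s = 360° × (723 − 179)/752.00 = 260.426°.
sin δ = sin 82.80° × sin 260.426° = -0.97829, so δ = -78.041°.
cos H₀ = −tan(-71.8°) tan(-78.041°) = -14.3593 ≤ −1 ⇒ polar day, H₀ = π.
Bracket: H₀ sin φ sin δ + cos φ cos δ sin H₀ = 3.1416×-0.94997×-0.97829 + 0.31233×0.20722×0.00000 = 2.919634 + 0.000000 = 2.919634.
Q̄ = (S₀/π) × [bracket] = (2327/π) × 2.919634 = 2163 W/m².

Q̄ ≈ 2.16e+03 W/m²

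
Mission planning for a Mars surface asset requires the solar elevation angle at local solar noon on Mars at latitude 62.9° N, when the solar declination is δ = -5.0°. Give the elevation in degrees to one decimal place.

At local noon the hour angle is zero, so the zenith angle equals |φ − δ| = |+62.9° − (-5.000°)| = 67.900°.
Elevation = 90° − 67.900° = 22.1°.

22.1°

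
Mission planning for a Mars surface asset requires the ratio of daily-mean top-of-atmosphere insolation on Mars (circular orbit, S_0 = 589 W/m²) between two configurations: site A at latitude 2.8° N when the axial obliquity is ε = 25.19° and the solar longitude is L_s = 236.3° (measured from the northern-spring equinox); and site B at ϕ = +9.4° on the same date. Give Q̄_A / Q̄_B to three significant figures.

— Configuration A (ϕ=+2.8°):
Solar declination: sin δ = sin ε · sin L_s = sin 25.19° × sin 236.3° = -0.35410, so δ = -20.738°.
cos h₀ = −tan(+2.8°) tan(-20.738°) = 0.0185, h₀ = 1.5523 rad.
Bracket: h₀ sin ϕ sin δ + cos ϕ cos δ sin h₀ = 1.5523×0.04885×-0.35410 + 0.99881×0.93521×0.99983 = -0.026851 + 0.933938 = 0.907087.
Q̄ = (S_0/π) × [bracket] = (589/π) × 0.907087 = 170.06 W/m².
— Configuration B (ϕ=+9.4°):
cos h₀ = −tan(+9.4°) tan(-20.738°) = 0.0627, h₀ = 1.5081 rad.
Bracket: h₀ sin ϕ sin δ + cos ϕ cos δ sin h₀ = 1.5081×0.16333×-0.35410 + 0.98657×0.93521×0.99803 = -0.087221 + 0.920833 = 0.833612.
Q̄ = (S_0/π) × [bracket] = (589/π) × 0.833612 = 156.29 W/m².
Ratio Q̄_A / Q̄_B = 170.06 / 156.29 = 1.088.

Q̄_A / Q̄_B ≈ 1.09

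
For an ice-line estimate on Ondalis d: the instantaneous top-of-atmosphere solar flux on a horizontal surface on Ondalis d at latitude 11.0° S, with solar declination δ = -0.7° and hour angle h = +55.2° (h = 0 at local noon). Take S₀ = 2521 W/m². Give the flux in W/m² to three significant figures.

cos θ_z = sin φ sin δ + cos φ cos δ cos h = 0.002331 + 0.560186 = 0.562517.
Flux = S₀ · cos θ_z = 2521 × 0.562517 = 1418 W/m².

1.42e+03 W/m²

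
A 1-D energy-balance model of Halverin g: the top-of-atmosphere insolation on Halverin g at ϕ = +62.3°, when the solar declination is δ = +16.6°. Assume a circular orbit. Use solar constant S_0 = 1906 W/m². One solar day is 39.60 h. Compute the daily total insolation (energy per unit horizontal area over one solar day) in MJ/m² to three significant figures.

79.3 MJ/m²

cos h₀ = −tan(+62.3°) tan(+16.600°) = -0.5678, h₀ = 2.1747 rad.
Bracket: h₀ sin ϕ sin δ + cos ϕ cos δ sin h₀ = 2.1747×0.88539×0.28569 + 0.46484×0.95832×0.82315 = 0.550084 + 0.366685 = 0.916769.
Q̄ = (S_0/π) × [bracket] = (1906/π) × 0.916769 = 556.20 W/m².
Daily total = Q̄ × 39.60 h × 3600 s/h = 556.20 × 39.60 × 3600 / 10⁶ = 79.29 MJ/m².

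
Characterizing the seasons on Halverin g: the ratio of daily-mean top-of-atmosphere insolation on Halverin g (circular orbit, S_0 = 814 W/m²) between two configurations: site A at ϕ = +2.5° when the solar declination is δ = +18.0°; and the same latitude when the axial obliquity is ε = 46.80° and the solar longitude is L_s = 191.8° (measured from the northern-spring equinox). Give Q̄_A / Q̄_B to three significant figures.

— Configuration A (ϕ=+2.5°):
cos h₀ = −tan(+2.5°) tan(+18.000°) = -0.0142, h₀ = 1.5850 rad.
Bracket: h₀ sin ϕ sin δ + cos ϕ cos δ sin h₀ = 1.5850×0.04362×0.30902 + 0.99905×0.95106×0.99990 = 0.021365 + 0.950061 = 0.971426.
Q̄ = (S_0/π) × [bracket] = (814/π) × 0.971426 = 251.70 W/m².
— Configuration B (ϕ=+2.5°):
Solar declination: sin δ = sin ε · sin L_s = sin 46.80° × sin 191.8° = -0.14907, so δ = -8.573°.
cos h₀ = −tan(+2.5°) tan(-8.573°) = 0.0066, h₀ = 1.5642 rad.
Bracket: h₀ sin ϕ sin δ + cos ϕ cos δ sin h₀ = 1.5642×0.04362×-0.14907 + 0.99905×0.98883×0.99998 = -0.010171 + 0.987871 = 0.977700.
Q̄ = (S_0/π) × [bracket] = (814/π) × 0.977700 = 253.33 W/m².
Ratio Q̄_A / Q̄_B = 251.70 / 253.33 = 0.9936.

Q̄_A / Q̄_B ≈ 0.994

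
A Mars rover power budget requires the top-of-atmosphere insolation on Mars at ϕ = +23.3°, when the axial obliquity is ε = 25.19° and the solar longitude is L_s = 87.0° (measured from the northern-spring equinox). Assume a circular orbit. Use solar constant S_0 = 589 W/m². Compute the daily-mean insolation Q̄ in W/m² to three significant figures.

Q̄ ≈ 209 W/m²

Solar declination: sin δ = sin ε · sin L_s = sin 25.19° × sin 87.0° = 0.42504, so δ = +25.153°.
cos h₀ = −tan(+23.3°) tan(+25.153°) = -0.2022, h₀ = 1.7744 rad.
Bracket: h₀ sin ϕ sin δ + cos ϕ cos δ sin h₀ = 1.7744×0.39555×0.42504 + 0.91845×0.90518×0.97934 = 0.298320 + 0.814187 = 1.112507.
Q̄ = (S_0/π) × [bracket] = (589/π) × 1.112507 = 208.6 W/m².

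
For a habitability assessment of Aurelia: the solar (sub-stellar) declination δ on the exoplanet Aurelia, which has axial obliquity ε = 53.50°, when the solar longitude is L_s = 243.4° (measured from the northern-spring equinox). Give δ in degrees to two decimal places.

sin δ = sin ε · sin L_s = sin 53.50° × sin 243.4° = -0.718772.
δ = arcsin(-0.718772) = -45.95°.

δ = -45.95°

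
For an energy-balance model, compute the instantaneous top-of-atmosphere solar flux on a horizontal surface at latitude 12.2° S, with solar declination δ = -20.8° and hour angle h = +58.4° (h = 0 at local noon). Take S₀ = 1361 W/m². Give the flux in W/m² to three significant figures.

754 W/m²

cos θ_z = sin φ sin δ + cos φ cos δ cos h = 0.075043 + 0.478773 = 0.553816.
Flux = S₀ · cos θ_z = 1361 × 0.553816 = 753.7 W/m².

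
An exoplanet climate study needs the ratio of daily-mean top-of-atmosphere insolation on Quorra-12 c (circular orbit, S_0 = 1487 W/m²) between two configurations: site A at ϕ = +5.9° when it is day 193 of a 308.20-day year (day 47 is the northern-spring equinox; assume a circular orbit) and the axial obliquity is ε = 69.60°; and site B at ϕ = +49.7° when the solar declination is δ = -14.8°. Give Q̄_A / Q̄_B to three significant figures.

— Configuration A (ϕ=+5.9°):
Solar longitude: L_s = 360° × (193 − 47)/308.20 = 170.539°.
sin δ = sin 69.60° × sin 170.539° = 0.15407, so δ = +8.863°.
cos h₀ = −tan(+5.9°) tan(+8.863°) = -0.0161, h₀ = 1.5869 rad.
Bracket: h₀ sin ϕ sin δ + cos ϕ cos δ sin h₀ = 1.5869×0.10279×0.15407 + 0.99470×0.98806×0.99987 = 0.025132 + 0.982696 = 1.007828.
Q̄ = (S_0/π) × [bracket] = (1487/π) × 1.007828 = 477.03 W/m².
— Configuration B (ϕ=+49.7°):
cos h₀ = −tan(+49.7°) tan(-14.800°) = 0.3115, h₀ = 1.2540 rad.
Bracket: h₀ sin ϕ sin δ + cos ϕ cos δ sin h₀ = 1.2540×0.76267×-0.25545 + 0.64679×0.96682×0.95023 = -0.244309 + 0.594207 = 0.349898.
Q̄ = (S_0/π) × [bracket] = (1487/π) × 0.349898 = 165.62 W/m².
Ratio Q̄_A / Q̄_B = 477.03 / 165.62 = 2.880.

Q̄_A / Q̄_B ≈ 2.88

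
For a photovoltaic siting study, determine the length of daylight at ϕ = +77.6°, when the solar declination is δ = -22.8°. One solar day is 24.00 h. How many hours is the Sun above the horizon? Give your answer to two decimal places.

cos h₀ = −tan ϕ · tan δ = 1.9119 ≥ 1, so the Sun never rises (polar night) and h₀ = 0.
Daylight = 2h₀/(2π) × 24.00 h = (0.0000/π) × 24.00 = 0.00 h.

0.00 h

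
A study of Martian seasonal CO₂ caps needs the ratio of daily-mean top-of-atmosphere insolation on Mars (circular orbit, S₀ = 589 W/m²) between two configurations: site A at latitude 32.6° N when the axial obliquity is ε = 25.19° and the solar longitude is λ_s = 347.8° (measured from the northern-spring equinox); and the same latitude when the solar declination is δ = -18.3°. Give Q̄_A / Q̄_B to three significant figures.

Q̄_A / Q̄_B ≈ 1.38

— Configuration A (φ=+32.6°):
Solar declination: sin δ = sin ε · sin λ_s = sin 25.19° × sin 347.8° = -0.08994, so δ = -5.160°.
cos H₀ = −tan(+32.6°) tan(-5.160°) = 0.0578, H₀ = 1.5130 rad.
Bracket: H₀ sin φ sin δ + cos φ cos δ sin H₀ = 1.5130×0.53877×-0.08994 + 0.84245×0.99595×0.99833 = -0.073315 + 0.837637 = 0.764322.
Q̄ = (S₀/π) × [bracket] = (589/π) × 0.764322 = 143.30 W/m².
— Configuration B (φ=+32.6°):
cos H₀ = −tan(+32.6°) tan(-18.300°) = 0.2115, H₀ = 1.3577 rad.
Bracket: H₀ sin φ sin δ + cos φ cos δ sin H₀ = 1.3577×0.53877×-0.31399 + 0.84245×0.94943×0.97738 = -0.229680 + 0.781755 = 0.552075.
Q̄ = (S₀/π) × [bracket] = (589/π) × 0.552075 = 103.51 W/m².
Ratio Q̄_A / Q̄_B = 143.30 / 103.51 = 1.384.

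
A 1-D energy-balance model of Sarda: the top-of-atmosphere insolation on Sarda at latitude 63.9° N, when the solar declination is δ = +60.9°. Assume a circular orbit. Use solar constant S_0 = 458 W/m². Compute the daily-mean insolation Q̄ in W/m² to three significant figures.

Q̄ ≈ 359 W/m²

cos h₀ = −tan(+63.9°) tan(+60.900°) = -3.6674 ≤ −1 ⇒ polar day, h₀ = π.
Bracket: h₀ sin ϕ sin δ + cos ϕ cos δ sin h₀ = 3.1416×0.89803×0.87377 + 0.43994×0.48634×0.00000 = 2.465125 + 0.000000 = 2.465125.
Q̄ = (S_0/π) × [bracket] = (458/π) × 2.465125 = 359.4 W/m².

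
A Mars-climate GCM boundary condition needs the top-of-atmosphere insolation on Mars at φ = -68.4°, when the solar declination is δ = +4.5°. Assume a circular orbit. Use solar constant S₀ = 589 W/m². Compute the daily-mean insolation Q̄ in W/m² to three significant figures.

cos H₀ = −tan(-68.4°) tan(+4.500°) = 0.1988, H₀ = 1.3707 rad.
Bracket: H₀ sin φ sin δ + cos φ cos δ sin H₀ = 1.3707×-0.92978×0.07846 + 0.36812×0.99692×0.98004 = -0.099993 + 0.359661 = 0.259668.
Q̄ = (S₀/π) × [bracket] = (589/π) × 0.259668 = 48.68 W/m².

Q̄ ≈ 48.7 W/m²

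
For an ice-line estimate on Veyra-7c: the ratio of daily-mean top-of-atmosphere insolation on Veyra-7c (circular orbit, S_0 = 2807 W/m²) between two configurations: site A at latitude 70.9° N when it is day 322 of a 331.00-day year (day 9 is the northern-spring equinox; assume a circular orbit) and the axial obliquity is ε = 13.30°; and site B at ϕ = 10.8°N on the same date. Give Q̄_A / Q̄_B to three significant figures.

— Configuration A (ϕ=+70.9°):
Solar longitude: L_s = 360° × (322 − 9)/331.00 = 340.423°.
sin δ = sin 13.30° × sin 340.423° = -0.07708, so δ = -4.421°.
cos h₀ = −tan(+70.9°) tan(-4.421°) = 0.2233, h₀ = 1.3456 rad.
Bracket: h₀ sin ϕ sin δ + cos ϕ cos δ sin h₀ = 1.3456×0.94495×-0.07708 + 0.32722×0.99702×0.97476 = -0.098009 + 0.318010 = 0.220001.
Q̄ = (S_0/π) × [bracket] = (2807/π) × 0.220001 = 196.57 W/m².
— Configuration B (ϕ=+10.8°):
cos h₀ = −tan(+10.8°) tan(-4.421°) = 0.0147, h₀ = 1.5560 rad.
Bracket: h₀ sin ϕ sin δ + cos ϕ cos δ sin h₀ = 1.5560×0.18738×-0.07708 + 0.98229×0.99702×0.99989 = -0.022474 + 0.979255 = 0.956781.
Q̄ = (S_0/π) × [bracket] = (2807/π) × 0.956781 = 854.88 W/m².
Ratio Q̄_A / Q̄_B = 196.57 / 854.88 = 0.2299.

Q̄_A / Q̄_B ≈ 0.230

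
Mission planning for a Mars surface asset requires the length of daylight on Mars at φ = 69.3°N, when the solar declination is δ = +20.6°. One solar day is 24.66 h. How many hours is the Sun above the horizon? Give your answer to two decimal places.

cos H₀ = −tan φ · tan δ = −tan(+69.3°) × tan(+20.600°) = -0.9947, so H₀ = 3.0388 rad = 174.11°.
Daylight = 2H₀/(2π) × 24.66 h = (3.0388/π) × 24.66 = 23.85 h.

23.85 h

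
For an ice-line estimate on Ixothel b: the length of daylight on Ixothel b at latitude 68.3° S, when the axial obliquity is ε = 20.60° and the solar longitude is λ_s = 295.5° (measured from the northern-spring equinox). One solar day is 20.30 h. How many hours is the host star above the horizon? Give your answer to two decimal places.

Solar declination: sin δ = sin ε · sin λ_s = sin 20.60° × sin 295.5° = -0.31757, so δ = -18.516°.
cos H₀ = −tan φ · tan δ = −tan(-68.3°) × tan(-18.516°) = -0.8416, so H₀ = 2.5710 rad = 147.31°.
Daylight = 2H₀/(2π) × 20.30 h = (2.5710/π) × 20.30 = 16.61 h.

16.61 h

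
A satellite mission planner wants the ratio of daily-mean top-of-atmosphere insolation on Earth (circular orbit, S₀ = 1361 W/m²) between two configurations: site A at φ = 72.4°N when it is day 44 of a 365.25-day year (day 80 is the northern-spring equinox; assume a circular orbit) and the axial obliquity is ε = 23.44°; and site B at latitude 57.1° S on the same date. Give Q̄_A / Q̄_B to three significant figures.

— Configuration A (φ=+72.4°):
Solar longitude: λ_s = 360° × (44 − 80)/365.25 = -35.483°, i.e. -35.483° + 360° = 324.517°.
sin δ = sin 23.44° × sin 324.517° = -0.23090, so δ = -13.350°.
cos H₀ = −tan(+72.4°) tan(-13.350°) = 0.7481, H₀ = 0.7256 rad.
Bracket: H₀ sin φ sin δ + cos φ cos δ sin H₀ = 0.7256×0.95319×-0.23090 + 0.30237×0.97298×0.66359 = -0.159698 + 0.195228 = 0.035530.
Q̄ = (S₀/π) × [bracket] = (1361/π) × 0.035530 = 15.392 W/m².
— Configuration B (φ=-57.1°):
cos H₀ = −tan(-57.1°) tan(-13.350°) = -0.3668, H₀ = 1.9464 rad.
Bracket: H₀ sin φ sin δ + cos φ cos δ sin H₀ = 1.9464×-0.83962×-0.23090 + 0.54317×0.97298×0.93029 = 0.377345 + 0.491652 = 0.868997.
Q̄ = (S₀/π) × [bracket] = (1361/π) × 0.868997 = 376.47 W/m².
Ratio Q̄_A / Q̄_B = 15.392 / 376.47 = 0.04089.

Q̄_A / Q̄_B ≈ 0.0409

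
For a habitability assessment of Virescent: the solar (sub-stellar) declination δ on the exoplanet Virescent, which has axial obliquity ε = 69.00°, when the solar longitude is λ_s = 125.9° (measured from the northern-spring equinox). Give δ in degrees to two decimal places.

sin δ = sin ε · sin λ_s = sin 69.00° × sin 125.9° = 0.756239.
δ = arcsin(0.756239) = +49.13°.

δ = +49.13°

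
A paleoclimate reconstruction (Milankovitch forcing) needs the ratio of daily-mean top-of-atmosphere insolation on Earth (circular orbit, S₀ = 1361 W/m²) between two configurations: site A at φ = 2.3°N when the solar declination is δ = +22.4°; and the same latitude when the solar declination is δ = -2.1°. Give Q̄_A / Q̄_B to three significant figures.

Q̄_A / Q̄_B ≈ 0.952

— Configuration A (φ=+2.3°):
cos H₀ = −tan(+2.3°) tan(+22.400°) = -0.0166, H₀ = 1.5874 rad.
Bracket: H₀ sin φ sin δ + cos φ cos δ sin H₀ = 1.5874×0.04013×0.38107 + 0.99919×0.92455×0.99986 = 0.024275 + 0.923672 = 0.947947.
Q̄ = (S₀/π) × [bracket] = (1361/π) × 0.947947 = 410.67 W/m².
— Configuration B (φ=+2.3°):
cos H₀ = −tan(+2.3°) tan(-2.100°) = 0.0015, H₀ = 1.5693 rad.
Bracket: H₀ sin φ sin δ + cos φ cos δ sin H₀ = 1.5693×0.04013×-0.03664 + 0.99919×0.99933×1.00000 = -0.002307 + 0.998521 = 0.996214.
Q̄ = (S₀/π) × [bracket] = (1361/π) × 0.996214 = 431.58 W/m².
Ratio Q̄_A / Q̄_B = 410.67 / 431.58 = 0.9516.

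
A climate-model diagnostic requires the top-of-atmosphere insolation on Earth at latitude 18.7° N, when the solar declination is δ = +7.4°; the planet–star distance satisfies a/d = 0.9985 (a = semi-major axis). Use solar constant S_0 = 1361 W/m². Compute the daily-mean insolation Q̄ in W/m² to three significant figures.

cos h₀ = −tan(+18.7°) tan(+7.400°) = -0.0440, h₀ = 1.6148 rad.
Bracket: h₀ sin ϕ sin δ + cos ϕ cos δ sin h₀ = 1.6148×0.32061×0.12880 + 0.94721×0.99167×0.99903 = 0.066682 + 0.938409 = 1.005091.
Inverse-square distance factor (a/d)² = 0.9985² = 0.997002.
Q̄ = (S_0/π) × 0.997002 × [bracket] = (1361/π) × 0.997002 × 1.005091 = 434.1 W/m².

Q̄ ≈ 434 W/m²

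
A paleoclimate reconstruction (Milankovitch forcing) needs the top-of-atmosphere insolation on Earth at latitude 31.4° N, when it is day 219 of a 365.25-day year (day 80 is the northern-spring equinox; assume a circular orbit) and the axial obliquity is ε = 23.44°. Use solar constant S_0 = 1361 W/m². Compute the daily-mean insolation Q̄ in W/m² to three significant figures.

Solar longitude: L_s = 360° × (219 − 80)/365.25 = 137.002°.
sin δ = sin 23.44° × sin 137.002° = 0.27128, so δ = +15.740°.
cos h₀ = −tan(+31.4°) tan(+15.740°) = -0.1720, h₀ = 1.7437 rad.
Bracket: h₀ sin ϕ sin δ + cos ϕ cos δ sin h₀ = 1.7437×0.52101×0.27128 + 0.85355×0.96250×0.98509 = 0.246454 + 0.809293 = 1.055747.
Q̄ = (S_0/π) × [bracket] = (1361/π) × 1.055747 = 457.4 W/m².

Q̄ ≈ 457 W/m²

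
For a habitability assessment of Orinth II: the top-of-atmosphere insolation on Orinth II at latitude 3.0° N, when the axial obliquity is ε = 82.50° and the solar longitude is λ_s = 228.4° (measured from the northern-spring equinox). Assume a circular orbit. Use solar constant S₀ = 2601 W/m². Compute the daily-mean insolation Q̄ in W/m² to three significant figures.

Q̄ ≈ 505 W/m²

Solar declination: sin δ = sin ε · sin λ_s = sin 82.50° × sin 228.4° = -0.74140, so δ = -47.851°.
cos H₀ = −tan(+3.0°) tan(-47.851°) = 0.0579, H₀ = 1.5129 rad.
Bracket: H₀ sin φ sin δ + cos φ cos δ sin H₀ = 1.5129×0.05234×-0.74140 + 0.99863×0.67106×0.99832 = -0.058708 + 0.669015 = 0.610307.
Q̄ = (S₀/π) × [bracket] = (2601/π) × 0.610307 = 505.3 W/m².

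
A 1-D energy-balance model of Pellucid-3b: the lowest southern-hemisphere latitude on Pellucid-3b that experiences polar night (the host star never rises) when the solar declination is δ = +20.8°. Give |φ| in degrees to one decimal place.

Polar night requires cos H₀ = −tan φ tan δ ≥ 1, i.e. tan φ tan δ ≤ −1.
The boundary is |tan φ| · |tan δ| = 1, so |φ| = 90° − |δ| = 90° − 20.8° = 69.2° in the southern hemisphere.

|φ| = 69.2°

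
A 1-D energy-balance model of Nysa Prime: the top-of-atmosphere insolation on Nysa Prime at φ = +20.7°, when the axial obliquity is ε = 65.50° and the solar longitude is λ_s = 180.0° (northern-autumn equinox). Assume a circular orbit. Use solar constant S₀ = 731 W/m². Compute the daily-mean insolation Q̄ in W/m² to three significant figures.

Q̄ ≈ 218 W/m²

Solar declination: sin δ = sin ε · sin λ_s = sin 65.50° × sin 180.0° = 0.00000, so δ = +0.000°.
cos H₀ = −tan(+20.7°) tan(+0.000°) = -0.0000, H₀ = 1.5708 rad.
Bracket: H₀ sin φ sin δ + cos φ cos δ sin H₀ = 1.5708×0.35347×0.00000 + 0.93544×1.00000×1.00000 = 0.000000 + 0.935440 = 0.935440.
Q̄ = (S₀/π) × [bracket] = (731/π) × 0.935440 = 217.7 W/m².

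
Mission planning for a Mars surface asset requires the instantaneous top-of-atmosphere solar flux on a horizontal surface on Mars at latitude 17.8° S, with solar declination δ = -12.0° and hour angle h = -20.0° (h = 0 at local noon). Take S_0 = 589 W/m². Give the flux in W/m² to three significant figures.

cos θ_z = sin ϕ sin δ + cos ϕ cos δ cos h = 0.063558 + 0.875157 = 0.938715.
Flux = S_0 · cos θ_z = 589 × 0.938715 = 552.9 W/m².

553 W/m²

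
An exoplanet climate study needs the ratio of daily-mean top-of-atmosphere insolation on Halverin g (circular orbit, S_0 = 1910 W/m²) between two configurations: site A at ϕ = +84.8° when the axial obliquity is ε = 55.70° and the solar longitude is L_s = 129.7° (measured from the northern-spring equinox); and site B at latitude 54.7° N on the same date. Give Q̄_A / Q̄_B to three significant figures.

Q̄_A / Q̄_B ≈ 1.22

— Configuration A (ϕ=+84.8°):
Solar declination: sin δ = sin ε · sin L_s = sin 55.70° × sin 129.7° = 0.63560, so δ = +39.464°.
cos h₀ = −tan(+84.8°) tan(+39.464°) = -9.0465 ≤ −1 ⇒ polar day, h₀ = π.
Bracket: h₀ sin ϕ sin δ + cos ϕ cos δ sin h₀ = 3.1416×0.99588×0.63560 + 0.09063×0.77202×0.00000 = 1.988574 + 0.000000 = 1.988574.
Q̄ = (S_0/π) × [bracket] = (1910/π) × 1.988574 = 1209.0 W/m².
— Configuration B (ϕ=+54.7°):
cos h₀ = −tan(+54.7°) tan(+39.464°) = -1.1628 ≤ −1 ⇒ polar day, h₀ = π.
Bracket: h₀ sin ϕ sin δ + cos ϕ cos δ sin h₀ = 3.1416×0.81614×0.63560 + 0.57786×0.77202×0.00000 = 1.629669 + 0.000000 = 1.629669.
Q̄ = (S_0/π) × [bracket] = (1910/π) × 1.629669 = 990.79 W/m².
Ratio Q̄_A / Q̄_B = 1209.0 / 990.79 = 1.220.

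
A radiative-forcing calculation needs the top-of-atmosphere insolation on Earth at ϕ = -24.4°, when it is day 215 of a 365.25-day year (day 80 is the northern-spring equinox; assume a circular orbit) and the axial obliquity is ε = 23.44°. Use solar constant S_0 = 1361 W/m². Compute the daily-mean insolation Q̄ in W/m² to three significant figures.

Q̄ ≈ 299 W/m²

Solar longitude: L_s = 360° × (215 − 80)/365.25 = 133.060°.
sin δ = sin 23.44° × sin 133.060° = 0.29064, so δ = +16.896°.
cos h₀ = −tan(-24.4°) tan(+16.896°) = 0.1378, h₀ = 1.4326 rad.
Bracket: h₀ sin ϕ sin δ + cos ϕ cos δ sin h₀ = 1.4326×-0.41310×0.29064 + 0.91068×0.95683×0.99046 = -0.172003 + 0.863053 = 0.691050.
Q̄ = (S_0/π) × [bracket] = (1361/π) × 0.691050 = 299.4 W/m².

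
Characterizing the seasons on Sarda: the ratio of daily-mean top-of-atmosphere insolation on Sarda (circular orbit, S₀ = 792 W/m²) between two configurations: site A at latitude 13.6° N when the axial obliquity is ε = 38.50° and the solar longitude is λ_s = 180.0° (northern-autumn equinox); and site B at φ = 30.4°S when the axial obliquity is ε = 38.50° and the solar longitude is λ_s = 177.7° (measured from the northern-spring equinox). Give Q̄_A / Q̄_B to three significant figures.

Q̄_A / Q̄_B ≈ 1.15

— Configuration A (φ=+13.6°):
Solar declination: sin δ = sin ε · sin λ_s = sin 38.50° × sin 180.0° = 0.00000, so δ = +0.000°.
cos H₀ = −tan(+13.6°) tan(+0.000°) = -0.0000, H₀ = 1.5708 rad.
Bracket: H₀ sin φ sin δ + cos φ cos δ sin H₀ = 1.5708×0.23514×0.00000 + 0.97196×1.00000×1.00000 = 0.000000 + 0.971960 = 0.971960.
Q̄ = (S₀/π) × [bracket] = (792/π) × 0.971960 = 245.03 W/m².
— Configuration B (φ=-30.4°):
Solar declination: sin δ = sin ε · sin λ_s = sin 38.50° × sin 177.7° = 0.02498, so δ = +1.432°.
cos H₀ = −tan(-30.4°) tan(+1.432°) = 0.0147, H₀ = 1.5561 rad.
Bracket: H₀ sin φ sin δ + cos φ cos δ sin H₀ = 1.5561×-0.50603×0.02498 + 0.86251×0.99969×0.99989 = -0.019670 + 0.862148 = 0.842478.
Q̄ = (S₀/π) × [bracket] = (792/π) × 0.842478 = 212.39 W/m².
Ratio Q̄_A / Q̄_B = 245.03 / 212.39 = 1.154.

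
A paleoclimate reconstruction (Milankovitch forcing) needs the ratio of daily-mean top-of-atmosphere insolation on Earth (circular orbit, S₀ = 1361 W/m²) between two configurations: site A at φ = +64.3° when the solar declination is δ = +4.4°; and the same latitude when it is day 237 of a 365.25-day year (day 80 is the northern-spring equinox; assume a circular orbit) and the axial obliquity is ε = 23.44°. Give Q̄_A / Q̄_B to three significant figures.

Q̄_A / Q̄_B ≈ 0.786

— Configuration A (φ=+64.3°):
cos H₀ = −tan(+64.3°) tan(+4.400°) = -0.1599, H₀ = 1.7314 rad.
Bracket: H₀ sin φ sin δ + cos φ cos δ sin H₀ = 1.7314×0.90108×0.07672 + 0.43366×0.99705×0.98714 = 0.119693 + 0.426820 = 0.546513.
Q̄ = (S₀/π) × [bracket] = (1361/π) × 0.546513 = 236.76 W/m².
— Configuration B (φ=+64.3°):
Solar longitude: λ_s = 360° × (237 − 80)/365.25 = 154.743°.
sin δ = sin 23.44° × sin 154.743° = 0.16973, so δ = +9.772°.
cos H₀ = −tan(+64.3°) tan(+9.772°) = -0.3579, H₀ = 1.9368 rad.
Bracket: H₀ sin φ sin δ + cos φ cos δ sin H₀ = 1.9368×0.90108×0.16973 + 0.43366×0.98549×0.93378 = 0.296215 + 0.399067 = 0.695282.
Q̄ = (S₀/π) × [bracket] = (1361/π) × 0.695282 = 301.21 W/m².
Ratio Q̄_A / Q̄_B = 236.76 / 301.21 = 0.7860.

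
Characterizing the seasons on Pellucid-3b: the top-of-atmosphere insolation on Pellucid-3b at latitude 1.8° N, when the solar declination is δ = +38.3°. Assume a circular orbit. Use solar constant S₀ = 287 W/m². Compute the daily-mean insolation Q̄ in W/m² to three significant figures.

Q̄ ≈ 74.5 W/m²

cos H₀ = −tan(+1.8°) tan(+38.300°) = -0.0248, H₀ = 1.5956 rad.
Bracket: H₀ sin φ sin δ + cos φ cos δ sin H₀ = 1.5956×0.03141×0.61978 + 0.99951×0.78478×0.99969 = 0.031062 + 0.784152 = 0.815214.
Q̄ = (S₀/π) × [bracket] = (287/π) × 0.815214 = 74.47 W/m².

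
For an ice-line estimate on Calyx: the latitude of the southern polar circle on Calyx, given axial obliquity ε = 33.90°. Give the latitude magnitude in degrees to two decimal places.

56.10°

The polar circle is the lowest latitude that experiences at least one full rotation of continuous darkness at the northern-summer solstice; it lies at |φ| = 90° − ε = 90° − 33.90° = 56.10°.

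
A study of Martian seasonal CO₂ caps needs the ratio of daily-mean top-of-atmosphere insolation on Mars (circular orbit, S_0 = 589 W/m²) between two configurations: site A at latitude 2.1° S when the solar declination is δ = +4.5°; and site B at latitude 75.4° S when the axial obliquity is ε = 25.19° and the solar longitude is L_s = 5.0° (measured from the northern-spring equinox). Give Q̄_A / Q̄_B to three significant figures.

Q̄_A / Q̄_B ≈ 5.01

— Configuration A (ϕ=-2.1°):
cos h₀ = −tan(-2.1°) tan(+4.500°) = 0.0029, h₀ = 1.5679 rad.
Bracket: h₀ sin ϕ sin δ + cos ϕ cos δ sin h₀ = 1.5679×-0.03664×0.07846 + 0.99933×0.99692×1.00000 = -0.004507 + 0.996252 = 0.991745.
Q̄ = (S_0/π) × [bracket] = (589/π) × 0.991745 = 185.94 W/m².
— Configuration B (ϕ=-75.4°):
Solar declination: sin δ = sin ε · sin L_s = sin 25.19° × sin 5.0° = 0.03710, so δ = +2.126°.
cos h₀ = −tan(-75.4°) tan(+2.126°) = 0.1425, h₀ = 1.4278 rad.
Bracket: h₀ sin ϕ sin δ + cos ϕ cos δ sin h₀ = 1.4278×-0.96771×0.03710 + 0.25207×0.99931×0.98979 = -0.051261 + 0.249324 = 0.198063.
Q̄ = (S_0/π) × [bracket] = (589/π) × 0.198063 = 37.134 W/m².
Ratio Q̄_A / Q̄_B = 185.94 / 37.134 = 5.007.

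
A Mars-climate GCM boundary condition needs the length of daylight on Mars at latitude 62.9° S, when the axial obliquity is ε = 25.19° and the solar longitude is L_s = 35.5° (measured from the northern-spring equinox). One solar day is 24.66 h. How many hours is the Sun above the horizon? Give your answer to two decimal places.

Solar declination: sin δ = sin ε · sin L_s = sin 25.19° × sin 35.5° = 0.24716, so δ = +14.309°.
cos h₀ = −tan ϕ · tan δ = −tan(-62.9°) × tan(+14.309°) = 0.4985, so h₀ = 1.0490 rad = 60.10°.
Daylight = 2h₀/(2π) × 24.66 h = (1.0490/π) × 24.66 = 8.23 h.

8.23 h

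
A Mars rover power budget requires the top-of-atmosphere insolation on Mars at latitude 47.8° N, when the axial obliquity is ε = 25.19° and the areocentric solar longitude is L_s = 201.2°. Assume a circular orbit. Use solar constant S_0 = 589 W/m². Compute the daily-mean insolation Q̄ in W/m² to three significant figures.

sin δ = sin 25.19° × sin 201.2° = -0.15392, so δ = -8.854°.
cos h₀ = −tan(+47.8°) tan(-8.854°) = 0.1718, h₀ = 1.3981 rad.
Bracket: h₀ sin ϕ sin δ + cos ϕ cos δ sin h₀ = 1.3981×0.74080×-0.15392 + 0.67172×0.98808×0.98513 = -0.159417 + 0.653844 = 0.494427.
Q̄ = (S_0/π) × [bracket] = (589/π) × 0.494427 = 92.70 W/m².

Q̄ ≈ 92.7 W/m²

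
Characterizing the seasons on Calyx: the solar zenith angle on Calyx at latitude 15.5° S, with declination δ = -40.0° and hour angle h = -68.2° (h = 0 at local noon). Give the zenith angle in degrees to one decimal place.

θ_z = 63.5°

cos θ_z = sin φ sin δ + cos φ cos δ cos h = 0.171778 + 0.274138 = 0.445916.
θ_z = arccos(0.445916) = 63.5°.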